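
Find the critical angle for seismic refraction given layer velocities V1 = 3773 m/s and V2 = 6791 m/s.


V1/V2 = 3773/6791 = 0.555588
theta_c = arcsin(0.555588) = 33.7512 degrees

33.7512


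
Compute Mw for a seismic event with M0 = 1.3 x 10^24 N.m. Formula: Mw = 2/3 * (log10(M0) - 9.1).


log10(M0) = log10(1.3 x 10^24) = 24.1139
Mw = 2/3 * (24.1139 - 9.1)
= 2/3 * 15.0139
= 10.01

10.01


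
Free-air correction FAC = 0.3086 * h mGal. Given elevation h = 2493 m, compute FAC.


FAC = 0.3086 * h
= 0.3086 * 2493
= 769.3398 mGal

769.3398


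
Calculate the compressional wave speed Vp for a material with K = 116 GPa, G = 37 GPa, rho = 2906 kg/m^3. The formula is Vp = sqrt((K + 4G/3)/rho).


First compute the effective modulus:
K + 4G/3 = 116e9 + 4*37e9/3 = 165333333333.33 Pa
Then divide by density:
165333333333.33 / 2906 = 56893782.9777 Pa/(kg/m^3)
Take the square root:
Vp = sqrt(56893782.9777) = 7542.8 m/s

7542.8


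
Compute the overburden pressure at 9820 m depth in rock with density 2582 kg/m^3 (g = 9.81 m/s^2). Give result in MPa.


P = rho * g * z / 1e6
= 2582 * 9.81 * 9820 / 1e6
= 248734904.4 / 1e6
= 248.7349 MPa

248.7349


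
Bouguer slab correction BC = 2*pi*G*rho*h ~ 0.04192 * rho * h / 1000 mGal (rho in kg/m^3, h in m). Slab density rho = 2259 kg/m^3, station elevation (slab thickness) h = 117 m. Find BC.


BC = 0.04192 * rho * h / 1000
= 0.04192 * 2259 * 117 / 1000
= 11.0796 mGal

11.0796


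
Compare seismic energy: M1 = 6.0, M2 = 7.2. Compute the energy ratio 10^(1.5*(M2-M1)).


M2 - M1 = 7.2 - 6.0 = 1.2
1.5 * 1.2 = 1.8
ratio = 10^1.8 = 63.1

63.1


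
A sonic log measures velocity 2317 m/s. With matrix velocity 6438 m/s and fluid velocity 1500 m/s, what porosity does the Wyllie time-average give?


1/V - 1/Vm = 1/2317 - 1/6438 = 0.00027626
1/Vf - 1/Vm = 1/1500 - 1/6438 = 0.00051134
phi = 0.00027626 / 0.00051134 = 0.5403

0.5403


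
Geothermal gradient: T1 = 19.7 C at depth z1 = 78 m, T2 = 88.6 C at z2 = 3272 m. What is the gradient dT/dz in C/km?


dT = 88.6 - 19.7 = 68.9 C
dz = 3272 - 78 = 3194 m
gradient = dT/dz * 1000 = 68.9/3194 * 1000 = 21.5717 C/km

21.5717


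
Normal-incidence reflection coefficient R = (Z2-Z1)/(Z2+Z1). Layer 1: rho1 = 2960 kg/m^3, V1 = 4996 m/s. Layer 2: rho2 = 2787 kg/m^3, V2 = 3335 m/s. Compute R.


Z1 = 2960 * 4996 = 14788160
Z2 = 2787 * 3335 = 9294645
R = (9294645 - 14788160) / (9294645 + 14788160) = -5493515 / 24082805 = -0.2281

-0.2281


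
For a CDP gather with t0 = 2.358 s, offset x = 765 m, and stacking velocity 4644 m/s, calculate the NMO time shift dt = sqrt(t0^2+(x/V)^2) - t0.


x/Vnmo = 765/4644 = 0.164729
(x/Vnmo)^2 = 0.027136
t0^2 = 5.560164
sqrt(5.560164 + 0.027136) = 2.363747
dt = 2.363747 - 2.358 = 0.005747

0.005747


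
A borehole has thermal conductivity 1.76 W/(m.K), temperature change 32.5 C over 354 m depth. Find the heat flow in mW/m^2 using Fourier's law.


q = k * dT / dz * 1000
= 1.76 * 32.5 / 354 * 1000
= 0.161582 * 1000
= 161.5819 mW/m^2

161.5819


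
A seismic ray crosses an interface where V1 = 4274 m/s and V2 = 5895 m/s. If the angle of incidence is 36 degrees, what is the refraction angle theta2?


sin(theta1) = sin(36 deg) = 0.587785
sin(theta2) = V2/V1 * sin(theta1) = 5895/4274 * 0.587785 = 0.810715
theta2 = arcsin(0.810715) = 54.1658 degrees

54.1658


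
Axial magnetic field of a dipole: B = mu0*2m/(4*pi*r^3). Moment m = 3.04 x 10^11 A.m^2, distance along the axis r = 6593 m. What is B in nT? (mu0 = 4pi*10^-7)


m = 3.04 x 10^11 = 304000000000 A.m^2
2m = 608000000000 A.m^2
r^3 = 6593^3 = 286582209857
B = (4pi*10^-7) * 608000000000 / (4*pi * 286582209857) * 1e9
= 764035.333353 / 3601298260545.12 * 1e9
= 212.1555 nT

212.1555


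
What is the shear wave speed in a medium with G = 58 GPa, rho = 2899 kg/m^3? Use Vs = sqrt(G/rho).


Convert G to Pa: G = 58e9 Pa
Compute G/rho = 58e9 / 2899 = 20006898.9307
Vs = sqrt(20006898.9307) = 4472.91 m/s

4472.91


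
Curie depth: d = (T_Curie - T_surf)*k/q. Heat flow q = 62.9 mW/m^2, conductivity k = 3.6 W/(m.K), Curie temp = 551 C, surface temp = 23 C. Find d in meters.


T_Curie - T_surf = 551 - 23 = 528 C
Convert q to W/m^2: 62.9 mW/m^2 = 0.0629 W/m^2
d = 528 * 3.6 / 0.0629 = 30219.4 m

30219.4


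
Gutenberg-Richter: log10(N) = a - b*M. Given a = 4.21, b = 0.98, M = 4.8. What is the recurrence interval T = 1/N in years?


log10(N) = 4.21 - 0.98*4.8 = -0.494
N = 10^-0.494 = 0.320627
T = 1/N = 1/0.320627 = 3.1189 years

3.1189


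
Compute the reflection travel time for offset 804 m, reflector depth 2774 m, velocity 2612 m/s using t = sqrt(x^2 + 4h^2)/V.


x^2 + 4h^2 = 804^2 + 4*2774^2 = 646416 + 30780304 = 31426720
sqrt(31426720) = 5605.954
t = 5605.954 / 2612 = 2.1462 s

2.1462


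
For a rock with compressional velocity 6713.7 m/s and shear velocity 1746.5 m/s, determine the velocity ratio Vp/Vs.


Vp/Vs = 6713.7 / 1746.5
= 3.8441

3.8441


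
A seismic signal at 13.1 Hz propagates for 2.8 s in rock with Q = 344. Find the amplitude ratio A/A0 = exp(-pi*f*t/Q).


pi*f*t/Q = pi*13.1*2.8/344 = 0.334981
A/A0 = exp(-0.334981) = 0.715351

0.715351


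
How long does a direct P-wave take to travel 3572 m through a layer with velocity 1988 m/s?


t = x / V
= 3572 / 1988
= 1.7968 s

1.7968


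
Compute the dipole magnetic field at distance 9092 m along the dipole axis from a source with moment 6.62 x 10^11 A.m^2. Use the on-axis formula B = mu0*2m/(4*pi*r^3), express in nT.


m = 6.62 x 10^11 = 662000000000 A.m^2
2m = 1324000000000 A.m^2
r^3 = 9092^3 = 751585306688
B = (4pi*10^-7) * 1324000000000 / (4*pi * 751585306688) * 1e9
= 1663787.469341 / 9444699512148.21 * 1e9
= 176.161 nT

176.161


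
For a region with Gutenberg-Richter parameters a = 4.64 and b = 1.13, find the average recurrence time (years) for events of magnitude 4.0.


log10(N) = 4.64 - 1.13*4.0 = 0.12
N = 10^0.12 = 1.318257
T = 1/N = 1/1.318257 = 0.7586 years

0.7586


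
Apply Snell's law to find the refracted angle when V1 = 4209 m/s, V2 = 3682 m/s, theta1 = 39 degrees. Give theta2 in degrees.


sin(theta1) = sin(39 deg) = 0.62932
sin(theta2) = V2/V1 * sin(theta1) = 3682/4209 * 0.62932 = 0.550525
theta2 = arcsin(0.550525) = 33.403 degrees

33.403


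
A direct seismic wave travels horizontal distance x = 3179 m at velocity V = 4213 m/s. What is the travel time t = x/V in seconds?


t = x / V
= 3179 / 4213
= 0.7546 s

0.7546


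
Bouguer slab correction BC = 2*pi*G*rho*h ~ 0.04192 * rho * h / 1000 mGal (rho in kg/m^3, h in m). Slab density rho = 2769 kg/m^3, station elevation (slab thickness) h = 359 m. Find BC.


BC = 0.04192 * rho * h / 1000
= 0.04192 * 2769 * 359 / 1000
= 41.6715 mGal

41.6715


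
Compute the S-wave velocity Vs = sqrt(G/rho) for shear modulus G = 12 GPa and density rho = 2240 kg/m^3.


Convert G to Pa: G = 12e9 Pa
Compute G/rho = 12e9 / 2240 = 5357142.8571
Vs = sqrt(5357142.8571) = 2314.55 m/s

2314.55


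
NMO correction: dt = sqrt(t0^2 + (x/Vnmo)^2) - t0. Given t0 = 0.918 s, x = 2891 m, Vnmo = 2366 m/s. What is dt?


x/Vnmo = 2891/2366 = 1.221893
(x/Vnmo)^2 = 1.493024
t0^2 = 0.842724
sqrt(0.842724 + 1.493024) = 1.528315
dt = 1.528315 - 0.918 = 0.610315

0.610315


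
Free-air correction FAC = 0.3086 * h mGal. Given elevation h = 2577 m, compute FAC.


FAC = 0.3086 * h
= 0.3086 * 2577
= 795.2622 mGal

795.2622


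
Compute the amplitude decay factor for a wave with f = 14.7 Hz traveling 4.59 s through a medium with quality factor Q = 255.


pi*f*t/Q = pi*14.7*4.59/255 = 0.831265
A/A0 = exp(-0.831265) = 0.435498

0.435498


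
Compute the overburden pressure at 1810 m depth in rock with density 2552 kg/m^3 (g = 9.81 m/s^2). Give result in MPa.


P = rho * g * z / 1e6
= 2552 * 9.81 * 1810 / 1e6
= 45313567.2 / 1e6
= 45.3136 MPa

45.3136


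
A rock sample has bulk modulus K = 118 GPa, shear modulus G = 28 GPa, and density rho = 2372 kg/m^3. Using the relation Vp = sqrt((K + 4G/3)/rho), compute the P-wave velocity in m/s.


First compute the effective modulus:
K + 4G/3 = 118e9 + 4*28e9/3 = 155333333333.33 Pa
Then divide by density:
155333333333.33 / 2372 = 65486228.2181 Pa/(kg/m^3)
Take the square root:
Vp = sqrt(65486228.2181) = 8092.36 m/s

8092.36


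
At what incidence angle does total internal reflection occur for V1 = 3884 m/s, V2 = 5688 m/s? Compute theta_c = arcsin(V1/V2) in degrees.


V1/V2 = 3884/5688 = 0.682841
theta_c = arcsin(0.682841) = 43.0661 degrees

43.0661


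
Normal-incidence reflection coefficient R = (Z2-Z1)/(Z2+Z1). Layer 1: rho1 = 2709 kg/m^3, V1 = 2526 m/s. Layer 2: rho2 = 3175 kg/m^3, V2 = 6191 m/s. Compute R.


Z1 = 2709 * 2526 = 6842934
Z2 = 3175 * 6191 = 19656425
R = (19656425 - 6842934) / (19656425 + 6842934) = 12813491 / 26499359 = 0.4835

0.4835


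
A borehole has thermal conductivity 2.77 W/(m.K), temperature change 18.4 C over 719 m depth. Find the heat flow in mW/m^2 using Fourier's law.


q = k * dT / dz * 1000
= 2.77 * 18.4 / 719 * 1000
= 0.070887 * 1000
= 70.8873 mW/m^2

70.8873


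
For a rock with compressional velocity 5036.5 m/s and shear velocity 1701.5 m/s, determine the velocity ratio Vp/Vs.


Vp/Vs = 5036.5 / 1701.5
= 2.96

2.96


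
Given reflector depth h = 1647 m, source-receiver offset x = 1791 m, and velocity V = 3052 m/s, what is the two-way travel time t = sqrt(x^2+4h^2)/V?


x^2 + 4h^2 = 1791^2 + 4*1647^2 = 3207681 + 10850436 = 14058117
sqrt(14058117) = 3749.4156
t = 3749.4156 / 3052 = 1.2285 s

1.2285


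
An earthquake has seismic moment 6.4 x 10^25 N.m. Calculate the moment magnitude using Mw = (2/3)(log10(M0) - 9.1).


log10(M0) = log10(6.4 x 10^25) = 25.8062
Mw = 2/3 * (25.8062 - 9.1)
= 2/3 * 16.7062
= 11.14

11.14


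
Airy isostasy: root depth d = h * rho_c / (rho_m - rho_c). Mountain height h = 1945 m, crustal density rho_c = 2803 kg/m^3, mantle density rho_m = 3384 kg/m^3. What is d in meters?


rho_m - rho_c = 3384 - 2803 = 581
d = 1945 * 2803 / 581
= 5451835 / 581
= 9383.54 m

9383.54


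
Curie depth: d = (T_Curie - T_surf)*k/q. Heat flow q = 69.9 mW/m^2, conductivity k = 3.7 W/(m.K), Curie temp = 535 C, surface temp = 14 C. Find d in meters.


T_Curie - T_surf = 535 - 14 = 521 C
Convert q to W/m^2: 69.9 mW/m^2 = 0.0699 W/m^2
d = 521 * 3.7 / 0.0699 = 27577.97 m

27577.97


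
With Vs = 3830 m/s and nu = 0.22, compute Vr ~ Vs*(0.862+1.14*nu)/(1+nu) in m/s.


Numerator factor = 0.862 + 1.14*0.22 = 1.1128
Denominator = 1 + 0.22 = 1.22
Vr = 3830 * 1.1128 / 1.22 = 3493.46 m/s

3493.46


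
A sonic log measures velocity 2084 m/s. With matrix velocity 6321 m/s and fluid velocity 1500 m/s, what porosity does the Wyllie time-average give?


1/V - 1/Vm = 1/2084 - 1/6321 = 0.00032164
1/Vf - 1/Vm = 1/1500 - 1/6321 = 0.00050846
phi = 0.00032164 / 0.00050846 = 0.6326

0.6326


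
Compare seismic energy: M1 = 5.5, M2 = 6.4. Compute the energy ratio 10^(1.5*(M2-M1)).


M2 - M1 = 6.4 - 5.5 = 0.9
1.5 * 0.9 = 1.35
ratio = 10^1.35 = 22.39

22.39


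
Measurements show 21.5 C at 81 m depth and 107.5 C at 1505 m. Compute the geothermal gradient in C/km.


dT = 107.5 - 21.5 = 86.0 C
dz = 1505 - 81 = 1424 m
gradient = dT/dz * 1000 = 86.0/1424 * 1000 = 60.3933 C/km

60.3933


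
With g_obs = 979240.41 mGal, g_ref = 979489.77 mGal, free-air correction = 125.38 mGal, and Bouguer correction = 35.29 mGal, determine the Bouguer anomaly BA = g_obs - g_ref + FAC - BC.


BA = g_obs - g_ref + FAC - BC
= 979240.41 - 979489.77 + 125.38 - 35.29
= -159.27 mGal

-159.27


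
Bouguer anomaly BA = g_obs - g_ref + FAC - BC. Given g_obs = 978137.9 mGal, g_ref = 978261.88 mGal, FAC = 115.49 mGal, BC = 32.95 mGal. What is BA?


BA = g_obs - g_ref + FAC - BC
= 978137.9 - 978261.88 + 115.49 - 32.95
= -41.44 mGal

-41.44


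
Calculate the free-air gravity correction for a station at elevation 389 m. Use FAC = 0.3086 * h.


FAC = 0.3086 * h
= 0.3086 * 389
= 120.0454 mGal

120.0454


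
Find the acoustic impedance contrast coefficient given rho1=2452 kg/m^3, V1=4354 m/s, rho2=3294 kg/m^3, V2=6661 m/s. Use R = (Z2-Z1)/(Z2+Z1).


Z1 = 2452 * 4354 = 10676008
Z2 = 3294 * 6661 = 21941334
R = (21941334 - 10676008) / (21941334 + 10676008) = 11265326 / 32617342 = 0.3454

0.3454


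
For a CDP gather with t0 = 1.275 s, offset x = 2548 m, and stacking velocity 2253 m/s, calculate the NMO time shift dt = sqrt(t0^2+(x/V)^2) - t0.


x/Vnmo = 2548/2253 = 1.130937
(x/Vnmo)^2 = 1.279017
t0^2 = 1.625625
sqrt(1.625625 + 1.279017) = 1.704301
dt = 1.704301 - 1.275 = 0.429301

0.429301


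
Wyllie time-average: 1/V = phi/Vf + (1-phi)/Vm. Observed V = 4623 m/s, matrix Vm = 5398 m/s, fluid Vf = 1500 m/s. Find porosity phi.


1/V - 1/Vm = 1/4623 - 1/5398 = 3.106e-05
1/Vf - 1/Vm = 1/1500 - 1/5398 = 0.00048141
phi = 3.106e-05 / 0.00048141 = 0.0645

0.0645


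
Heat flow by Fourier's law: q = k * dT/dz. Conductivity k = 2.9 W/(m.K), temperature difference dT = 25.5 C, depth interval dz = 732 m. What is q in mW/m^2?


q = k * dT / dz * 1000
= 2.9 * 25.5 / 732 * 1000
= 0.101025 * 1000
= 101.0246 mW/m^2

101.0246


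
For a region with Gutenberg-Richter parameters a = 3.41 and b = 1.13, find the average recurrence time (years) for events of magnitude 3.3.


log10(N) = 3.41 - 1.13*3.3 = -0.319
N = 10^-0.319 = 0.479733
T = 1/N = 1/0.479733 = 2.0845 years

2.0845


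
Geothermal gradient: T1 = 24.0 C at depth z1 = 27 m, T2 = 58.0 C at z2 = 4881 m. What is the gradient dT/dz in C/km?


dT = 58.0 - 24.0 = 34.0 C
dz = 4881 - 27 = 4854 m
gradient = dT/dz * 1000 = 34.0/4854 * 1000 = 7.0045 C/km

7.0045


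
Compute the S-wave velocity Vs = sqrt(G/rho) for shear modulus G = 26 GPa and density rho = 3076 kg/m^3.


Convert G to Pa: G = 26e9 Pa
Compute G/rho = 26e9 / 3076 = 8452535.7607
Vs = sqrt(8452535.7607) = 2907.32 m/s

2907.32


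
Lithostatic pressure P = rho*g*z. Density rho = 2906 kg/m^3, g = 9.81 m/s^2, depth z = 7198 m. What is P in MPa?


P = rho * g * z / 1e6
= 2906 * 9.81 * 7198 / 1e6
= 205199576.28 / 1e6
= 205.1996 MPa

205.1996


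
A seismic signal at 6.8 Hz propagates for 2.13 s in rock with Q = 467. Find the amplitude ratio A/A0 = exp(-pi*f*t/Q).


pi*f*t/Q = pi*6.8*2.13/467 = 0.097436
A/A0 = exp(-0.097436) = 0.90716

0.90716


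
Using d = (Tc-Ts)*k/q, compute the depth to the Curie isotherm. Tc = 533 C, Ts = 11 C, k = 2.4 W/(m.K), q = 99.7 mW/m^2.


T_Curie - T_surf = 533 - 11 = 522 C
Convert q to W/m^2: 99.7 mW/m^2 = 0.0997 W/m^2
d = 522 * 2.4 / 0.0997 = 12565.7 m

12565.7


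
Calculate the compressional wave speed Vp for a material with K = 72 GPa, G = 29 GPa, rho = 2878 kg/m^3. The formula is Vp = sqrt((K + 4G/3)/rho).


First compute the effective modulus:
K + 4G/3 = 72e9 + 4*29e9/3 = 110666666666.67 Pa
Then divide by density:
110666666666.67 / 2878 = 38452629.1406 Pa/(kg/m^3)
Take the square root:
Vp = sqrt(38452629.1406) = 6201.02 m/s

6201.02


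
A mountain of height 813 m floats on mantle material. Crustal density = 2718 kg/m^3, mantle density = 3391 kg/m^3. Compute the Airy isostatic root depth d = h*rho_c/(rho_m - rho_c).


rho_m - rho_c = 3391 - 2718 = 673
d = 813 * 2718 / 673
= 2209734 / 673
= 3283.41 m

3283.41


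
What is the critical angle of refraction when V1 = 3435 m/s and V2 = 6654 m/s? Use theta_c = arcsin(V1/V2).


V1/V2 = 3435/6654 = 0.516231
theta_c = arcsin(0.516231) = 31.0798 degrees

31.0798


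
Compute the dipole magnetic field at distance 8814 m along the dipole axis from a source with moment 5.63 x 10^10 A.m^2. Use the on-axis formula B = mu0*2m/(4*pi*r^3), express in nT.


m = 5.63 x 10^10 = 56300000000 A.m^2
2m = 112600000000 A.m^2
r^3 = 8814^3 = 684729657144
B = (4pi*10^-7) * 112600000000 / (4*pi * 684729657144) * 1e9
= 141497.333118 / 8604566642314.59 * 1e9
= 16.4444 nT

16.4444


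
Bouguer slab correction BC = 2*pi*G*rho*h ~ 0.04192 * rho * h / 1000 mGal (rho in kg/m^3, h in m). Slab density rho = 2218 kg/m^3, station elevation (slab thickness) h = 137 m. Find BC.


BC = 0.04192 * rho * h / 1000
= 0.04192 * 2218 * 137 / 1000
= 12.7381 mGal

12.7381


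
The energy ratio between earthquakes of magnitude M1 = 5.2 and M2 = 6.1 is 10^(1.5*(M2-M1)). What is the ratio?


M2 - M1 = 6.1 - 5.2 = 0.9
1.5 * 0.9 = 1.35
ratio = 10^1.35 = 22.39

22.39


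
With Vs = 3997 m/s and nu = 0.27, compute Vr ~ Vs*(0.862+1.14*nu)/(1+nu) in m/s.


Numerator factor = 0.862 + 1.14*0.27 = 1.1698
Denominator = 1 + 0.27 = 1.27
Vr = 3997 * 1.1698 / 1.27 = 3681.65 m/s

3681.65


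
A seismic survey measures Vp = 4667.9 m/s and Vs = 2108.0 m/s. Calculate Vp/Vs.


Vp/Vs = 4667.9 / 2108.0
= 2.2144

2.2144


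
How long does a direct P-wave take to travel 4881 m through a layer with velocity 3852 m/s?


t = x / V
= 4881 / 3852
= 1.2671 s

1.2671


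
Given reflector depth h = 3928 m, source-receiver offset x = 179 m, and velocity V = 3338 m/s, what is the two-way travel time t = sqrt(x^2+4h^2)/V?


x^2 + 4h^2 = 179^2 + 4*3928^2 = 32041 + 61716736 = 61748777
sqrt(61748777) = 7858.039
t = 7858.039 / 3338 = 2.3541 s

2.3541


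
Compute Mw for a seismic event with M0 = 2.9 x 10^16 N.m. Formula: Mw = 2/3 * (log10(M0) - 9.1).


log10(M0) = log10(2.9 x 10^16) = 16.4624
Mw = 2/3 * (16.4624 - 9.1)
= 2/3 * 7.3624
= 4.91

4.91


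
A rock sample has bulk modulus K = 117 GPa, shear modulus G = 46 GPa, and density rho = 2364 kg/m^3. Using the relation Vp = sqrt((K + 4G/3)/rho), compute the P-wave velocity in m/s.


First compute the effective modulus:
K + 4G/3 = 117e9 + 4*46e9/3 = 178333333333.33 Pa
Then divide by density:
178333333333.33 / 2364 = 75437112.2391 Pa/(kg/m^3)
Take the square root:
Vp = sqrt(75437112.2391) = 8685.45 m/s

8685.45


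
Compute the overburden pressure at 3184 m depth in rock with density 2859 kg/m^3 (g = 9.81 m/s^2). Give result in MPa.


P = rho * g * z / 1e6
= 2859 * 9.81 * 3184 / 1e6
= 89300979.36 / 1e6
= 89.301 MPa

89.301


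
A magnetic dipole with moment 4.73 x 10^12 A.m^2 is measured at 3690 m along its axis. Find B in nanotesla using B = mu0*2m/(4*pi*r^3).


m = 4.73 x 10^12 = 4730000000000 A.m^2
2m = 9460000000000 A.m^2
r^3 = 3690^3 = 50243409000
B = (4pi*10^-7) * 9460000000000 / (4*pi * 50243409000) * 1e9
= 11887786.601184 / 631377298422.83 * 1e9
= 18828.3403 nT

18828.3403


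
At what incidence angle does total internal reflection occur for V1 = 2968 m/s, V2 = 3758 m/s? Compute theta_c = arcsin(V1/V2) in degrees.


V1/V2 = 2968/3758 = 0.789782
theta_c = arcsin(0.789782) = 52.1651 degrees

52.1651


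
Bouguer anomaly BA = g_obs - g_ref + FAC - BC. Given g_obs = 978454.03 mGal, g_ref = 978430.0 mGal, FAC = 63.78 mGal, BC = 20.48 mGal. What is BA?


BA = g_obs - g_ref + FAC - BC
= 978454.03 - 978430.0 + 63.78 - 20.48
= 67.33 mGal

67.33


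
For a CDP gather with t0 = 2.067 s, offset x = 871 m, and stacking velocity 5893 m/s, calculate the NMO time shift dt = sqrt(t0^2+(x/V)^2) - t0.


x/Vnmo = 871/5893 = 0.147802
(x/Vnmo)^2 = 0.021846
t0^2 = 4.272489
sqrt(4.272489 + 0.021846) = 2.072278
dt = 2.072278 - 2.067 = 0.005278

0.005278


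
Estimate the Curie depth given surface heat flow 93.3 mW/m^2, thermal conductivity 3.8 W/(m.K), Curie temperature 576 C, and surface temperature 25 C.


T_Curie - T_surf = 576 - 25 = 551 C
Convert q to W/m^2: 93.3 mW/m^2 = 0.0933 W/m^2
d = 551 * 3.8 / 0.0933 = 22441.59 m

22441.59


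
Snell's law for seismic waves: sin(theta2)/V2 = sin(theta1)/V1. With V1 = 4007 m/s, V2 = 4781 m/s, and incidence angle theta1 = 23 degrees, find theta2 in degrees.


sin(theta1) = sin(23 deg) = 0.390731
sin(theta2) = V2/V1 * sin(theta1) = 4781/4007 * 0.390731 = 0.466206
theta2 = arcsin(0.466206) = 27.7883 degrees

27.7883


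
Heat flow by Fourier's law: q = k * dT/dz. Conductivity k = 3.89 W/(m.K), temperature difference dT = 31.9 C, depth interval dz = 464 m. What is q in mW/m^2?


q = k * dT / dz * 1000
= 3.89 * 31.9 / 464 * 1000
= 0.267437 * 1000
= 267.4375 mW/m^2

267.4375


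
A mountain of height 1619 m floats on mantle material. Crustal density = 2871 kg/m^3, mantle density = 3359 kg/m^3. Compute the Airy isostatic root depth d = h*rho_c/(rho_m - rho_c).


rho_m - rho_c = 3359 - 2871 = 488
d = 1619 * 2871 / 488
= 4648149 / 488
= 9524.9 m

9524.9


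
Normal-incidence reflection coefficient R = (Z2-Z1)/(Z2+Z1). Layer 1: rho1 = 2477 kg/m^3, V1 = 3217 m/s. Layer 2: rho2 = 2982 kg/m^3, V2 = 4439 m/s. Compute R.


Z1 = 2477 * 3217 = 7968509
Z2 = 2982 * 4439 = 13237098
R = (13237098 - 7968509) / (13237098 + 7968509) = 5268589 / 21205607 = 0.2485

0.2485


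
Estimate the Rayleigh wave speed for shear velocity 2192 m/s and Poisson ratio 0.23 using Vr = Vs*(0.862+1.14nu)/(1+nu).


Numerator factor = 0.862 + 1.14*0.23 = 1.1242
Denominator = 1 + 0.23 = 1.23
Vr = 2192 * 1.1242 / 1.23 = 2003.45 m/s

2003.45


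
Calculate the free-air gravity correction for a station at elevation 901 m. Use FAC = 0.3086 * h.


FAC = 0.3086 * h
= 0.3086 * 901
= 278.0486 mGal

278.0486


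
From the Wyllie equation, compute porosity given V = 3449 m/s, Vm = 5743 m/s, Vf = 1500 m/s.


1/V - 1/Vm = 1/3449 - 1/5743 = 0.00011581
1/Vf - 1/Vm = 1/1500 - 1/5743 = 0.00049254
phi = 0.00011581 / 0.00049254 = 0.2351

0.2351


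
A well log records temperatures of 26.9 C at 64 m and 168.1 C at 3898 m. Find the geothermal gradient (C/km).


dT = 168.1 - 26.9 = 141.2 C
dz = 3898 - 64 = 3834 m
gradient = dT/dz * 1000 = 141.2/3834 * 1000 = 36.8284 C/km

36.8284


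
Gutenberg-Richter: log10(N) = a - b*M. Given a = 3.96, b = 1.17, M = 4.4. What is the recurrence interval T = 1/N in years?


log10(N) = 3.96 - 1.17*4.4 = -1.188
N = 10^-1.188 = 0.064863
T = 1/N = 1/0.064863 = 15.417 years

15.417


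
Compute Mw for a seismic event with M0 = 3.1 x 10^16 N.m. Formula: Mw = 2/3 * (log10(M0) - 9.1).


log10(M0) = log10(3.1 x 10^16) = 16.4914
Mw = 2/3 * (16.4914 - 9.1)
= 2/3 * 7.3914
= 4.93

4.93


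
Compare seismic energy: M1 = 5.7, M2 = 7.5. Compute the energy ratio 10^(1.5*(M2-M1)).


M2 - M1 = 7.5 - 5.7 = 1.8
1.5 * 1.8 = 2.7
ratio = 10^2.7 = 501.19

501.19


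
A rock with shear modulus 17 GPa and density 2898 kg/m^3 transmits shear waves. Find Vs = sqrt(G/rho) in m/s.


Convert G to Pa: G = 17e9 Pa
Compute G/rho = 17e9 / 2898 = 5866114.5618
Vs = sqrt(5866114.5618) = 2422.01 m/s

2422.01


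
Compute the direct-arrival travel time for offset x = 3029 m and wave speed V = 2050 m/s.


t = x / V
= 3029 / 2050
= 1.4776 s

1.4776


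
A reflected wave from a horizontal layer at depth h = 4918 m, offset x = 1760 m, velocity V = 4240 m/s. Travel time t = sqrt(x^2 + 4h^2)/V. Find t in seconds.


x^2 + 4h^2 = 1760^2 + 4*4918^2 = 3097600 + 96746896 = 99844496
sqrt(99844496) = 9992.2218
t = 9992.2218 / 4240 = 2.3567 s

2.3567


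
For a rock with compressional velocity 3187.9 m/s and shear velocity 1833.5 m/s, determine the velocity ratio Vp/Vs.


Vp/Vs = 3187.9 / 1833.5
= 1.7387

1.7387


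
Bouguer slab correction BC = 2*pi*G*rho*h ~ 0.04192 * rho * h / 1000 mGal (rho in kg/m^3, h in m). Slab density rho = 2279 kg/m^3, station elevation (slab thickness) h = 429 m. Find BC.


BC = 0.04192 * rho * h / 1000
= 0.04192 * 2279 * 429 / 1000
= 40.9848 mGal

40.9848


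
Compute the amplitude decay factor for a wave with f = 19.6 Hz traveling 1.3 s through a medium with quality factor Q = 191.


pi*f*t/Q = pi*19.6*1.3/191 = 0.419098
A/A0 = exp(-0.419098) = 0.65764

0.65764


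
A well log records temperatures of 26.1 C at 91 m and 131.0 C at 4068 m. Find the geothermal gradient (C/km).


dT = 131.0 - 26.1 = 104.9 C
dz = 4068 - 91 = 3977 m
gradient = dT/dz * 1000 = 104.9/3977 * 1000 = 26.3767 C/km

26.3767


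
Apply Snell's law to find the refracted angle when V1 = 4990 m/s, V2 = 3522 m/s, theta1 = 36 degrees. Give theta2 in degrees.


sin(theta1) = sin(36 deg) = 0.587785
sin(theta2) = V2/V1 * sin(theta1) = 3522/4990 * 0.587785 = 0.414866
theta2 = arcsin(0.414866) = 24.5109 degrees

24.5109


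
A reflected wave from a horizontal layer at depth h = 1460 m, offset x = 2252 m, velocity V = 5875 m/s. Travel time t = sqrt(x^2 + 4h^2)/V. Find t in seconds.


x^2 + 4h^2 = 2252^2 + 4*1460^2 = 5071504 + 8526400 = 13597904
sqrt(13597904) = 3687.5336
t = 3687.5336 / 5875 = 0.6277 s

0.6277


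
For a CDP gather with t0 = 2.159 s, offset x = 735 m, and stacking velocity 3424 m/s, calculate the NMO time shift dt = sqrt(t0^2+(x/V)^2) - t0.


x/Vnmo = 735/3424 = 0.214661
(x/Vnmo)^2 = 0.046079
t0^2 = 4.661281
sqrt(4.661281 + 0.046079) = 2.169645
dt = 2.169645 - 2.159 = 0.010645

0.010645


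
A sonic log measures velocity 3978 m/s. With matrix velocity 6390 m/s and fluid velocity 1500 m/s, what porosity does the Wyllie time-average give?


1/V - 1/Vm = 1/3978 - 1/6390 = 9.489e-05
1/Vf - 1/Vm = 1/1500 - 1/6390 = 0.00051017
phi = 9.489e-05 / 0.00051017 = 0.186

0.186


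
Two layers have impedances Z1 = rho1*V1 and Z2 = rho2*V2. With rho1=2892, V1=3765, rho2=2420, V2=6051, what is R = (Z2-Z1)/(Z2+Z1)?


Z1 = 2892 * 3765 = 10888380
Z2 = 2420 * 6051 = 14643420
R = (14643420 - 10888380) / (14643420 + 10888380) = 3755040 / 25531800 = 0.1471

0.1471


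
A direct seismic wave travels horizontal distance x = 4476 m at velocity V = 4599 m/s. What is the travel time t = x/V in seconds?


t = x / V
= 4476 / 4599
= 0.9733 s

0.9733


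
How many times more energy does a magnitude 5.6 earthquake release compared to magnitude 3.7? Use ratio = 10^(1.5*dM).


M2 - M1 = 5.6 - 3.7 = 1.9
1.5 * 1.9 = 2.85
ratio = 10^2.85 = 707.95

707.95


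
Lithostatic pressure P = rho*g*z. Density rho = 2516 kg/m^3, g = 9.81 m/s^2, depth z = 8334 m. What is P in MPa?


P = rho * g * z / 1e6
= 2516 * 9.81 * 8334 / 1e6
= 205699454.64 / 1e6
= 205.6995 MPa

205.6995


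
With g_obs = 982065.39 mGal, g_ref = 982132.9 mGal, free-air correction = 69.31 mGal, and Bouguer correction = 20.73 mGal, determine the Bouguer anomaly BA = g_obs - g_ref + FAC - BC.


BA = g_obs - g_ref + FAC - BC
= 982065.39 - 982132.9 + 69.31 - 20.73
= -18.93 mGal

-18.93


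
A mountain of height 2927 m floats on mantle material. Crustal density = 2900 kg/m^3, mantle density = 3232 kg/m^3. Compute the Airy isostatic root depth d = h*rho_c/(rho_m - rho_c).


rho_m - rho_c = 3232 - 2900 = 332
d = 2927 * 2900 / 332
= 8488300 / 332
= 25567.17 m

25567.17


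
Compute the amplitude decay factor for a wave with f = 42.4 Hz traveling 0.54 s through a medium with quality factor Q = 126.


pi*f*t/Q = pi*42.4*0.54/126 = 0.570872
A/A0 = exp(-0.570872) = 0.565032

0.565032


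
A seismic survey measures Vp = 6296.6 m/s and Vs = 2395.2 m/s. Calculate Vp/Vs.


Vp/Vs = 6296.6 / 2395.2
= 2.6288

2.6288


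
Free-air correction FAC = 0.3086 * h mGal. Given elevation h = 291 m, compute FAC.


FAC = 0.3086 * h
= 0.3086 * 291
= 89.8026 mGal

89.8026


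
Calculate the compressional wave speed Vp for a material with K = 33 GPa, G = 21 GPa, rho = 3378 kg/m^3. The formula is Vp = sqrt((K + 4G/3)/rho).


First compute the effective modulus:
K + 4G/3 = 33e9 + 4*21e9/3 = 61000000000.0 Pa
Then divide by density:
61000000000.0 / 3378 = 18058022.4985 Pa/(kg/m^3)
Take the square root:
Vp = sqrt(18058022.4985) = 4249.47 m/s

4249.47


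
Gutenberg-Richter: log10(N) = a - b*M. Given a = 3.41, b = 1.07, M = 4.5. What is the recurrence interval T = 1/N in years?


log10(N) = 3.41 - 1.07*4.5 = -1.405
N = 10^-1.405 = 0.039355
T = 1/N = 1/0.039355 = 25.4097 years

25.4097


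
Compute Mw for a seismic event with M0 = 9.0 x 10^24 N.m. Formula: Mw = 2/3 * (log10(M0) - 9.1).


log10(M0) = log10(9.0 x 10^24) = 24.9542
Mw = 2/3 * (24.9542 - 9.1)
= 2/3 * 15.8542
= 10.57

10.57


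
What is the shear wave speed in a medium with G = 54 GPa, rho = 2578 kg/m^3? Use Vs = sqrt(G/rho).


Convert G to Pa: G = 54e9 Pa
Compute G/rho = 54e9 / 2578 = 20946470.1319
Vs = sqrt(20946470.1319) = 4576.73 m/s

4576.73


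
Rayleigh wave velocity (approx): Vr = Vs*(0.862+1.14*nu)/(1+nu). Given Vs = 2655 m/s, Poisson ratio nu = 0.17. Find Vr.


Numerator factor = 0.862 + 1.14*0.17 = 1.0558
Denominator = 1 + 0.17 = 1.17
Vr = 2655 * 1.0558 / 1.17 = 2395.85 m/s

2395.85


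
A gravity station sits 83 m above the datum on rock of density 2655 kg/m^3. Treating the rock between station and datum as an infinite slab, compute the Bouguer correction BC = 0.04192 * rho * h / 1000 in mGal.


BC = 0.04192 * rho * h / 1000
= 0.04192 * 2655 * 83 / 1000
= 9.2377 mGal

9.2377


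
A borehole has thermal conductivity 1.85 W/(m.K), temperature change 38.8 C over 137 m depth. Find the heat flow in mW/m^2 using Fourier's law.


q = k * dT / dz * 1000
= 1.85 * 38.8 / 137 * 1000
= 0.523942 * 1000
= 523.9416 mW/m^2

523.9416


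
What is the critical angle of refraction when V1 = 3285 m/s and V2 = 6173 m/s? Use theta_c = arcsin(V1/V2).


V1/V2 = 3285/6173 = 0.532156
theta_c = arcsin(0.532156) = 32.1513 degrees

32.1513


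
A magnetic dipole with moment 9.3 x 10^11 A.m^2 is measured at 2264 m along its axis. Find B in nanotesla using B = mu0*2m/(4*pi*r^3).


m = 9.3 x 10^11 = 930000000000 A.m^2
2m = 1860000000000 A.m^2
r^3 = 2264^3 = 11604575744
B = (4pi*10^-7) * 1860000000000 / (4*pi * 11604575744) * 1e9
= 2337344.934271 / 145827399621.51 * 1e9
= 16028.1603 nT

16028.1603


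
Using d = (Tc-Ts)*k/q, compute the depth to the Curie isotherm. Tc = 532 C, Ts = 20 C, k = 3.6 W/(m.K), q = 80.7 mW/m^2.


T_Curie - T_surf = 532 - 20 = 512 C
Convert q to W/m^2: 80.7 mW/m^2 = 0.0807 W/m^2
d = 512 * 3.6 / 0.0807 = 22840.15 m

22840.15


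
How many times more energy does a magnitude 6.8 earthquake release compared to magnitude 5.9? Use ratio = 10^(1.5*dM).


M2 - M1 = 6.8 - 5.9 = 0.9
1.5 * 0.9 = 1.35
ratio = 10^1.35 = 22.39

22.39


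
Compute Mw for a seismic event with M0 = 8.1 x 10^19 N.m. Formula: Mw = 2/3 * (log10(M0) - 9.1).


log10(M0) = log10(8.1 x 10^19) = 19.9085
Mw = 2/3 * (19.9085 - 9.1)
= 2/3 * 10.8085
= 7.21

7.21


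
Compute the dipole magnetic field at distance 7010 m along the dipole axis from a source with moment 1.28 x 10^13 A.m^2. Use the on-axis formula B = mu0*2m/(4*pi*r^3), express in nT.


m = 1.28 x 10^13 = 12800000000000 A.m^2
2m = 25600000000000 A.m^2
r^3 = 7010^3 = 344472101000
B = (4pi*10^-7) * 25600000000000 / (4*pi * 344472101000) * 1e9
= 32169908.772759 / 4328764087472.96 * 1e9
= 7431.6614 nT

7431.6614


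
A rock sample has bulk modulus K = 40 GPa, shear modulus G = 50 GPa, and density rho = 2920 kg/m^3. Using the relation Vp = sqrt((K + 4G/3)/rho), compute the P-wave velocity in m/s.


First compute the effective modulus:
K + 4G/3 = 40e9 + 4*50e9/3 = 106666666666.67 Pa
Then divide by density:
106666666666.67 / 2920 = 36529680.3653 Pa/(kg/m^3)
Take the square root:
Vp = sqrt(36529680.3653) = 6043.98 m/s

6043.98


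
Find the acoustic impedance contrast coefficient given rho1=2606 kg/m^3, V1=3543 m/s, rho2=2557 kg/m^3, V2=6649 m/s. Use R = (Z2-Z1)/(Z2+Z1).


Z1 = 2606 * 3543 = 9233058
Z2 = 2557 * 6649 = 17001493
R = (17001493 - 9233058) / (17001493 + 9233058) = 7768435 / 26234551 = 0.2961

0.2961


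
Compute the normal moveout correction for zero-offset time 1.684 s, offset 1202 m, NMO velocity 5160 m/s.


x/Vnmo = 1202/5160 = 0.232946
(x/Vnmo)^2 = 0.054264
t0^2 = 2.835856
sqrt(2.835856 + 0.054264) = 1.700035
dt = 1.700035 - 1.684 = 0.016035

0.016035


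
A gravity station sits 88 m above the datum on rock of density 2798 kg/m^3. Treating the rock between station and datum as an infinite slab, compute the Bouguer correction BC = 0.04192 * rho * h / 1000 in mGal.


BC = 0.04192 * rho * h / 1000
= 0.04192 * 2798 * 88 / 1000
= 10.3217 mGal

10.3217


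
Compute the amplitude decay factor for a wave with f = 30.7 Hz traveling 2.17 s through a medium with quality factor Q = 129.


pi*f*t/Q = pi*30.7*2.17/129 = 1.622401
A/A0 = exp(-1.622401) = 0.197424

0.197424


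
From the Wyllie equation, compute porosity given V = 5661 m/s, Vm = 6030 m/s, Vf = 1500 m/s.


1/V - 1/Vm = 1/5661 - 1/6030 = 1.081e-05
1/Vf - 1/Vm = 1/1500 - 1/6030 = 0.00050083
phi = 1.081e-05 / 0.00050083 = 0.0216

0.0216


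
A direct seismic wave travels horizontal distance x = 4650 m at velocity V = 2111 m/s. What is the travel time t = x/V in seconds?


t = x / V
= 4650 / 2111
= 2.2027 s

2.2027


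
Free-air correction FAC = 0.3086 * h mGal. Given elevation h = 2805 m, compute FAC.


FAC = 0.3086 * h
= 0.3086 * 2805
= 865.623 mGal

865.623


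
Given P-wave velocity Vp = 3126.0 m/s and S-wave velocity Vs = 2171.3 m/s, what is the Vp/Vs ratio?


Vp/Vs = 3126.0 / 2171.3
= 1.4397

1.4397


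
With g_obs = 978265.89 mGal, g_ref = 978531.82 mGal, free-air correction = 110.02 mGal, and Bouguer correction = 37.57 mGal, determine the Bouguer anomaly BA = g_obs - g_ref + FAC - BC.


BA = g_obs - g_ref + FAC - BC
= 978265.89 - 978531.82 + 110.02 - 37.57
= -193.48 mGal

-193.48


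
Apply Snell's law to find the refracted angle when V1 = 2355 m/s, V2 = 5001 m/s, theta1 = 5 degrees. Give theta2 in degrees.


sin(theta1) = sin(5 deg) = 0.087156
sin(theta2) = V2/V1 * sin(theta1) = 5001/2355 * 0.087156 = 0.185081
theta2 = arcsin(0.185081) = 10.6659 degrees

10.6659


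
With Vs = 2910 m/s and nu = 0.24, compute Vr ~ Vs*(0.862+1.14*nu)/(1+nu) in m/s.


Numerator factor = 0.862 + 1.14*0.24 = 1.1356
Denominator = 1 + 0.24 = 1.24
Vr = 2910 * 1.1356 / 1.24 = 2665.0 m/s

2665.0


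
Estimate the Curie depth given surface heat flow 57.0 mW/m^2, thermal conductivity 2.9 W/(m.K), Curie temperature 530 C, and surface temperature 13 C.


T_Curie - T_surf = 530 - 13 = 517 C
Convert q to W/m^2: 57.0 mW/m^2 = 0.057 W/m^2
d = 517 * 2.9 / 0.057 = 26303.51 m

26303.51


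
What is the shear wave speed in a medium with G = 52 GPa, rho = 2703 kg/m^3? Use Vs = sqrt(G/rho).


Convert G to Pa: G = 52e9 Pa
Compute G/rho = 52e9 / 2703 = 19237883.8328
Vs = sqrt(19237883.8328) = 4386.1 m/s

4386.1


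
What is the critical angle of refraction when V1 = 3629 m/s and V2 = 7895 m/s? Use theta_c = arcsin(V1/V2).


V1/V2 = 3629/7895 = 0.459658
theta_c = arcsin(0.459658) = 27.365 degrees

27.365


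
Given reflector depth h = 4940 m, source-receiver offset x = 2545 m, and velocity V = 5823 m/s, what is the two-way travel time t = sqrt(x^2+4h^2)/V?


x^2 + 4h^2 = 2545^2 + 4*4940^2 = 6477025 + 97614400 = 104091425
sqrt(104091425) = 10202.5205
t = 10202.5205 / 5823 = 1.7521 s

1.7521


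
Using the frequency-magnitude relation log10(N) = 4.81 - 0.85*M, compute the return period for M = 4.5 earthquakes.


log10(N) = 4.81 - 0.85*4.5 = 0.985
N = 10^0.985 = 9.660509
T = 1/N = 1/9.660509 = 0.1035 years

0.1035


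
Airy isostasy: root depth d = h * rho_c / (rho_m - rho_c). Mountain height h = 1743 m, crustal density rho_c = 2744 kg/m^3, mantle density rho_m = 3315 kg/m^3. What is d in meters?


rho_m - rho_c = 3315 - 2744 = 571
d = 1743 * 2744 / 571
= 4782792 / 571
= 8376.17 m

8376.17


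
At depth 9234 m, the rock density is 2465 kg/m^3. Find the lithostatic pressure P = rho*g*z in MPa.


P = rho * g * z / 1e6
= 2465 * 9.81 * 9234 / 1e6
= 223293356.1 / 1e6
= 223.2934 MPa

223.2934


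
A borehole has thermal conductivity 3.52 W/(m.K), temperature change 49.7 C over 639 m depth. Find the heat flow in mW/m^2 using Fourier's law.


q = k * dT / dz * 1000
= 3.52 * 49.7 / 639 * 1000
= 0.273778 * 1000
= 273.7778 mW/m^2

273.7778


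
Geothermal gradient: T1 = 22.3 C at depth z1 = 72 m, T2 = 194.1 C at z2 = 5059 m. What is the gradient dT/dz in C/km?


dT = 194.1 - 22.3 = 171.8 C
dz = 5059 - 72 = 4987 m
gradient = dT/dz * 1000 = 171.8/4987 * 1000 = 34.4496 C/km

34.4496


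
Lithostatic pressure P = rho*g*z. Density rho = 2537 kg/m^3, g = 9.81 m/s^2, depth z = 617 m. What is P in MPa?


P = rho * g * z / 1e6
= 2537 * 9.81 * 617 / 1e6
= 15355877.49 / 1e6
= 15.3559 MPa

15.3559


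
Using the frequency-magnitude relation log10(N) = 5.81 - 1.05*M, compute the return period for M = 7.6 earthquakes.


log10(N) = 5.81 - 1.05*7.6 = -2.17
N = 10^-2.17 = 0.006761
T = 1/N = 1/0.006761 = 147.9108 years

147.9108


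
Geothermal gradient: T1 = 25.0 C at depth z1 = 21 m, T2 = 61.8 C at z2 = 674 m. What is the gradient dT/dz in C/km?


dT = 61.8 - 25.0 = 36.8 C
dz = 674 - 21 = 653 m
gradient = dT/dz * 1000 = 36.8/653 * 1000 = 56.3553 C/km

56.3553


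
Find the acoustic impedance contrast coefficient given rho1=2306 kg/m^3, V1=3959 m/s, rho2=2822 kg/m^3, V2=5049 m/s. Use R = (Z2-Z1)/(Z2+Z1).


Z1 = 2306 * 3959 = 9129454
Z2 = 2822 * 5049 = 14248278
R = (14248278 - 9129454) / (14248278 + 9129454) = 5118824 / 23377732 = 0.219

0.219


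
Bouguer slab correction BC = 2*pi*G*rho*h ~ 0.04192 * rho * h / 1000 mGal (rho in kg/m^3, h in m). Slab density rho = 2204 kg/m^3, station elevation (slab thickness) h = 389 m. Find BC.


BC = 0.04192 * rho * h / 1000
= 0.04192 * 2204 * 389 / 1000
= 35.9404 mGal

35.9404


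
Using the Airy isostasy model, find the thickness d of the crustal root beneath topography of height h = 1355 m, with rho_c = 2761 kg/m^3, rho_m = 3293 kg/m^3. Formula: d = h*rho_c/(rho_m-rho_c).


rho_m - rho_c = 3293 - 2761 = 532
d = 1355 * 2761 / 532
= 3741155 / 532
= 7032.25 m

7032.25


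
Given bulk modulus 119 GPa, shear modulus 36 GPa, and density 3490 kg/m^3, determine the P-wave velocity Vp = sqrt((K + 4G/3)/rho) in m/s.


First compute the effective modulus:
K + 4G/3 = 119e9 + 4*36e9/3 = 167000000000.0 Pa
Then divide by density:
167000000000.0 / 3490 = 47851002.8653 Pa/(kg/m^3)
Take the square root:
Vp = sqrt(47851002.8653) = 6917.44 m/s

6917.44


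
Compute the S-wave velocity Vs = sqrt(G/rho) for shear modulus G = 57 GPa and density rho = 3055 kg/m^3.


Convert G to Pa: G = 57e9 Pa
Compute G/rho = 57e9 / 3055 = 18657937.8069
Vs = sqrt(18657937.8069) = 4319.48 m/s

4319.48


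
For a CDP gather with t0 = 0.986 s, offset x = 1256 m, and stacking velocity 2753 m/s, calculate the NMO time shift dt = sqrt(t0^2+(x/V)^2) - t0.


x/Vnmo = 1256/2753 = 0.45623
(x/Vnmo)^2 = 0.208145
t0^2 = 0.972196
sqrt(0.972196 + 0.208145) = 1.086435
dt = 1.086435 - 0.986 = 0.100435

0.100435


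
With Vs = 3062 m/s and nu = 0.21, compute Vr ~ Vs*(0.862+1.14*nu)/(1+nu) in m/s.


Numerator factor = 0.862 + 1.14*0.21 = 1.1014
Denominator = 1 + 0.21 = 1.21
Vr = 3062 * 1.1014 / 1.21 = 2787.18 m/s

2787.18


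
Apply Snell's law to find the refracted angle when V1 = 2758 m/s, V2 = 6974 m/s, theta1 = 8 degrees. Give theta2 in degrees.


sin(theta1) = sin(8 deg) = 0.139173
sin(theta2) = V2/V1 * sin(theta1) = 6974/2758 * 0.139173 = 0.351919
theta2 = arcsin(0.351919) = 20.6047 degrees

20.6047


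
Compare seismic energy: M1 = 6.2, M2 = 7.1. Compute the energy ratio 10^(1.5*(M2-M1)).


M2 - M1 = 7.1 - 6.2 = 0.9
1.5 * 0.9 = 1.35
ratio = 10^1.35 = 22.39

22.39


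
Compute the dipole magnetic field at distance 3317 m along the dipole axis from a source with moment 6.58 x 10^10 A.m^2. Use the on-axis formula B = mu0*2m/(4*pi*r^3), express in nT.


m = 6.58 x 10^10 = 65800000000 A.m^2
2m = 131600000000 A.m^2
r^3 = 3317^3 = 36495256013
B = (4pi*10^-7) * 131600000000 / (4*pi * 36495256013) * 1e9
= 165373.437285 / 458612912725.28 * 1e9
= 360.5948 nT

360.5948


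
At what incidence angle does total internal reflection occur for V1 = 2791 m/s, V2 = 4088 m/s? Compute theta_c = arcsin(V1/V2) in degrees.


V1/V2 = 2791/4088 = 0.68273
theta_c = arcsin(0.68273) = 43.0573 degrees

43.0573


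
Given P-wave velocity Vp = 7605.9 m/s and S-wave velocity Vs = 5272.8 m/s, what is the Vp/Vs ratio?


Vp/Vs = 7605.9 / 5272.8
= 1.4425

1.4425


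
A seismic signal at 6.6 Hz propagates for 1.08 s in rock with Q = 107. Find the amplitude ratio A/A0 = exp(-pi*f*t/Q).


pi*f*t/Q = pi*6.6*1.08/107 = 0.209283
A/A0 = exp(-0.209283) = 0.811166

0.811166
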